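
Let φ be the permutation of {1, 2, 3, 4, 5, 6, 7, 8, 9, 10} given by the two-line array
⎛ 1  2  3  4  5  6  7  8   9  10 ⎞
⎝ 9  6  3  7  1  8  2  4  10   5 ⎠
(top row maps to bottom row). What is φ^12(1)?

1

Tracing 1 → 9 → … returns to 1 after 4 steps, so 1 lies in a 4-cycle (1, 9, 10, 5).
On a 4-cycle, φ^4 is the identity, so φ^12 = φ^0 there (12 ≡ 0 mod 4).
So φ^12(1) = 1.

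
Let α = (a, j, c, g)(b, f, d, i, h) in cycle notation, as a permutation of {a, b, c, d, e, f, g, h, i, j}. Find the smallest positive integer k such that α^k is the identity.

The disjoint cycles have lengths 5, 4, 1.
The order is lcm(5, 4) = 20.

20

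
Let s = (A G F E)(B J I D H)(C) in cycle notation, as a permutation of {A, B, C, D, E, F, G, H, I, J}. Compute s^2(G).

G lies in the 4-cycle (A G F E).
Advancing 2 steps from G: G → F → E.

E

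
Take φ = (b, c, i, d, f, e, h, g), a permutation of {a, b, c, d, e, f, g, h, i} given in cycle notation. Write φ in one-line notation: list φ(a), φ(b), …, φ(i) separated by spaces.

Each element maps to the next entry in its cycle (wrapping to the front): a→a, b→c, c→i, d→f, e→h, f→e, g→b, h→g, i→d.
So the one-line form is a c i f h e b g d.

a c i f h e b g d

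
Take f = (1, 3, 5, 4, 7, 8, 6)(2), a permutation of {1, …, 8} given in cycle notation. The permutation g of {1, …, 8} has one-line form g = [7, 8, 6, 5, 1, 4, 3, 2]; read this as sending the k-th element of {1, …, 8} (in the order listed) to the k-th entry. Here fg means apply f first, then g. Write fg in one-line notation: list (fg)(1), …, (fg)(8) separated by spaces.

6 8 1 3 5 7 2 4

Chase each element through f then g: 1 → 3 → 6; 2 → 2 → 8; 3 → 5 → 1; 4 → 7 → 3; 5 → 4 → 5; 6 → 1 → 7; 7 → 8 → 2; 8 → 6 → 4.
So fg in one-line form is 6 8 1 3 5 7 2 4.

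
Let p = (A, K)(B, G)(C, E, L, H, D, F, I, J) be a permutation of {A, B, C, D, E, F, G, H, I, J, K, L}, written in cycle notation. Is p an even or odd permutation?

odd

The cycle lengths are 8, 2, 2.
A cycle of length ℓ contributes ℓ−1 transpositions, so p is a product of 7 + 1 + 1 = 9 transpositions — odd.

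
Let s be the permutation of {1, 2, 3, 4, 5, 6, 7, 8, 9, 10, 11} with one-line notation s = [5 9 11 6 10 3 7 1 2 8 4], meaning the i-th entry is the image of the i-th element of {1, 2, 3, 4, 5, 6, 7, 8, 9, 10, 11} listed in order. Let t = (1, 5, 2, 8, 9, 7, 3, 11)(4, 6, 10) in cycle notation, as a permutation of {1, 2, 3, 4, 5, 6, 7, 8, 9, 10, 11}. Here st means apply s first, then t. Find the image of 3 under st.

s(3) = 11, then t(11) = 1; composing gives (st)(3) = 1.

1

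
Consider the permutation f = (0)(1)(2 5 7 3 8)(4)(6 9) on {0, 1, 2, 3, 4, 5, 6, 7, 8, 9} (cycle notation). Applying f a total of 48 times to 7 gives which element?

2

7 lies in the 5-cycle (2 5 7 3 8).
Since the cycle has length 5, f^48 acts on it the same as f^3 (48 mod 5 = 3).
Advancing 3 steps from 7: 7 → 3 → 8 → 2.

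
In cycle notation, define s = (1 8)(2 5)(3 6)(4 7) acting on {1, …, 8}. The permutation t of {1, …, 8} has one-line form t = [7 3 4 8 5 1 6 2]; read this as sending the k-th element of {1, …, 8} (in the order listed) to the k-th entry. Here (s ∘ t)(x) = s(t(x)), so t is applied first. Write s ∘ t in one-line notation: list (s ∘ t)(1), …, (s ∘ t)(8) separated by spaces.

(s ∘ t)(x) = s(t(x)). Computing each image: s(t(1)) = s(7) = 4, s(t(2)) = s(3) = 6, s(t(3)) = s(4) = 7, s(t(4)) = s(8) = 1, s(t(5)) = s(5) = 2, s(t(6)) = s(1) = 8, s(t(7)) = s(6) = 3, s(t(8)) = s(2) = 5.
Hence s ∘ t = [4 6 7 1 2 8 3 5].

4 6 7 1 2 8 3 5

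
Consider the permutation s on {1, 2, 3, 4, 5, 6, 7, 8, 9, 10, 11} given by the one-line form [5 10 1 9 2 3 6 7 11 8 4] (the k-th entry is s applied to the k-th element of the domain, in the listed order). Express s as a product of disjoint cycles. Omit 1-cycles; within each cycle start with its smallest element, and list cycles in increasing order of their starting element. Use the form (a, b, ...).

Iterating s from 1 gives 1 → 5 → 2 → 10 → 8 → 7 → 6 → 3 → 1; that is the 8-cycle (1, 5, 2, 10, 8, 7, 6, 3).
Repeating from the next unused element and collecting all non-trivial cycles gives (1, 5, 2, 10, 8, 7, 6, 3)(4, 9, 11).

(1, 5, 2, 10, 8, 7, 6, 3)(4, 9, 11)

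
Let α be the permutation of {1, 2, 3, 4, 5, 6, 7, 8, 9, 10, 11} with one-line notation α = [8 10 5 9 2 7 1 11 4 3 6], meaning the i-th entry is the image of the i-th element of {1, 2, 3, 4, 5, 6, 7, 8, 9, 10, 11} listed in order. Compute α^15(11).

Tracing 11 → 6 → … returns to 11 after 5 steps, so 11 lies in a 5-cycle (1 8 11 6 7).
Powers repeat with period 5 on this cycle, and 15 mod 5 = 0, so α^15(11) = α^0(11).
So α^15(11) = 11.

11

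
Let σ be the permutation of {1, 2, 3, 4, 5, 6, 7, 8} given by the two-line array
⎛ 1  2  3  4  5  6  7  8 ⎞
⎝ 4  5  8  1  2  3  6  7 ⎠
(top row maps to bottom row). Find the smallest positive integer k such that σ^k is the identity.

Decomposing into disjoint cycles gives cycle lengths 4, 2, 2.
The order of σ is the least common multiple of its cycle lengths: lcm(4, 2, 2) = 4.

4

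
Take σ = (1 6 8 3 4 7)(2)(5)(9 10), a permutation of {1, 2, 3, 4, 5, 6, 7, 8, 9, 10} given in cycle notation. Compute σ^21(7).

8

7 lies in the 6-cycle (1 6 8 3 4 7).
On a 6-cycle, σ^6 is the identity, so σ^21 = σ^3 there (21 ≡ 3 mod 6).
Advancing 3 steps from 7: 7 → 1 → 6 → 8.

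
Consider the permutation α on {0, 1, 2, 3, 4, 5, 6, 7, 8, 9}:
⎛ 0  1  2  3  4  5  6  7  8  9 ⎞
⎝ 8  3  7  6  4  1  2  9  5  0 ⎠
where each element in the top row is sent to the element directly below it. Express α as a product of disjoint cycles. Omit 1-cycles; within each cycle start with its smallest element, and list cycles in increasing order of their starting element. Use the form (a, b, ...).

From 0: 0 → 8 → 5 → 1 → 3 → 6 → 2 → 7 → 9 → 0, closing the cycle (0, 8, 5, 1, 3, 6, 2, 7, 9).
Repeating from the next unused element and collecting all non-trivial cycles gives (0, 8, 5, 1, 3, 6, 2, 7, 9).

(0, 8, 5, 1, 3, 6, 2, 7, 9)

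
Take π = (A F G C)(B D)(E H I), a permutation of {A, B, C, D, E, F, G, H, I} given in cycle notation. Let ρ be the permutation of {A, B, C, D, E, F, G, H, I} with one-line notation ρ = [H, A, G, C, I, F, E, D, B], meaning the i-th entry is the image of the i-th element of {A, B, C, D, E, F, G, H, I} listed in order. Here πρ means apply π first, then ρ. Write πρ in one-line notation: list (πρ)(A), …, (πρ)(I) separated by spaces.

F C H A D E G B I

(πρ)(x) = ρ(π(x)). Computing each image: ρ(π(A)) = ρ(F) = F, ρ(π(B)) = ρ(D) = C, ρ(π(C)) = ρ(A) = H, ρ(π(D)) = ρ(B) = A, ρ(π(E)) = ρ(H) = D, ρ(π(F)) = ρ(G) = E, ρ(π(G)) = ρ(C) = G, ρ(π(H)) = ρ(I) = B, ρ(π(I)) = ρ(E) = I.
Hence πρ = [F C H A D E G B I].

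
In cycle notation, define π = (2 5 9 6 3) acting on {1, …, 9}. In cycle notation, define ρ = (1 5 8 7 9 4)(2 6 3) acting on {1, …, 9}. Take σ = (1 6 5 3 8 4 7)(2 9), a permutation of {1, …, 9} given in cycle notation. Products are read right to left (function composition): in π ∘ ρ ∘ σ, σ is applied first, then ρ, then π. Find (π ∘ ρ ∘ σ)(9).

Chase 9: σ(9) = 2; ρ(2) = 6; π(6) = 3. Hence (π ∘ ρ ∘ σ)(9) = 3.

3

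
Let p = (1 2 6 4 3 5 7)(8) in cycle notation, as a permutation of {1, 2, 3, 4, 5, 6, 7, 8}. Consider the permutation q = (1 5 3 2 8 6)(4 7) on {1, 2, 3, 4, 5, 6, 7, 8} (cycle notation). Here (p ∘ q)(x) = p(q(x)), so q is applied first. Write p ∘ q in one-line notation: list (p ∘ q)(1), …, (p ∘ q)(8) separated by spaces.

7 8 6 1 5 2 3 4

(p ∘ q)(x) = p(q(x)). Computing each image: p(q(1)) = p(5) = 7, p(q(2)) = p(8) = 8, p(q(3)) = p(2) = 6, p(q(4)) = p(7) = 1, p(q(5)) = p(3) = 5, p(q(6)) = p(1) = 2, p(q(7)) = p(4) = 3, p(q(8)) = p(6) = 4.
Hence p ∘ q = [7 8 6 1 5 2 3 4].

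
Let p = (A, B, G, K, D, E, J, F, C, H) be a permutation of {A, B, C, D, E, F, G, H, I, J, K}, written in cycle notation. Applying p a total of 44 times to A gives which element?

A lies in the 10-cycle (A, B, G, K, D, E, J, F, C, H).
Since the cycle has length 10, p^44 acts on it the same as p^4 (44 mod 10 = 4).
Stepping 4 places around the cycle: A → B → G → K → D.

D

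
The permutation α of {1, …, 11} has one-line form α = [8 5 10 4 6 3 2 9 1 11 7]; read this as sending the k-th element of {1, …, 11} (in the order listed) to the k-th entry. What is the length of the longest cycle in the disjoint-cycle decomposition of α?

7

Decomposing into disjoint cycles gives (1 8 9)(2 5 6 3 10 11 7); the longest has length 7.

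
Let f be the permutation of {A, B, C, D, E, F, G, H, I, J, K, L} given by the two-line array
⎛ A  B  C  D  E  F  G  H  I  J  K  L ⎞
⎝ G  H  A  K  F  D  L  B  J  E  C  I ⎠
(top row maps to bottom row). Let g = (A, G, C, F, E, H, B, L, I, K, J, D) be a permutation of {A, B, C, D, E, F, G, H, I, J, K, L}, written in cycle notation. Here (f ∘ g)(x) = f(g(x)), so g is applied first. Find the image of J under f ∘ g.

g(J) = D, then f(D) = K; composing gives (f ∘ g)(J) = K.

K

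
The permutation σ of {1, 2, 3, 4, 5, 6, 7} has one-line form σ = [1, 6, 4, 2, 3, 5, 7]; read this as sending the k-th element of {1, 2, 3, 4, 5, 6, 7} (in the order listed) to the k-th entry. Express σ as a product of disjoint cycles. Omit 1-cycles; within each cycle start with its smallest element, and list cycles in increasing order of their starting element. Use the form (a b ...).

Start at 2 and follow images: 2 → 6 → 5 → 3 → 4 → 2, giving the cycle (2 6 5 3 4).
Continuing from each remaining unvisited element yields (2 6 5 3 4).

(2 6 5 3 4)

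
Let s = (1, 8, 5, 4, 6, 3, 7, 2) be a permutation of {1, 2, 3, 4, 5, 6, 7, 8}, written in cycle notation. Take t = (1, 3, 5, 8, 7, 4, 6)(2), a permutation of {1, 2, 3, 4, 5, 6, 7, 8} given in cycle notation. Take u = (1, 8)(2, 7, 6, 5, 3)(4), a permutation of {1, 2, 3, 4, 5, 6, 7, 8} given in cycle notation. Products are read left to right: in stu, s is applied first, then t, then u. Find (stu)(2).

2

(stu)(2) = u(t(s(2))). s(2) = 1, then t(1) = 3, then u(3) = 2, so the result is 2.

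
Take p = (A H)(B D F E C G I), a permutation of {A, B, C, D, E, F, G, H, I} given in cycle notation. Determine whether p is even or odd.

odd

The cycle lengths are 7, 2.
A cycle of length ℓ contributes ℓ−1 transpositions, so p is a product of 6 + 1 = 7 transpositions — odd.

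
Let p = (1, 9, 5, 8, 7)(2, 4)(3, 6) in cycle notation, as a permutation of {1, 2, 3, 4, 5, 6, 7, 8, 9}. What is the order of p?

The cycle type of p is (5, 2, 2).
The order is lcm(5, 2, 2) = 10.

10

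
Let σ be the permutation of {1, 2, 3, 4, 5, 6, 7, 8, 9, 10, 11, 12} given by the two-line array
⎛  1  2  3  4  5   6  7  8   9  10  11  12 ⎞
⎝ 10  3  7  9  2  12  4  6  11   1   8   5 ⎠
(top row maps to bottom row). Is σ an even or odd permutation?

even

In disjoint-cycle form the cycle lengths are 10, 2.
A cycle of length ℓ contributes ℓ−1 transpositions, so σ is a product of 9 + 1 = 10 transpositions — even.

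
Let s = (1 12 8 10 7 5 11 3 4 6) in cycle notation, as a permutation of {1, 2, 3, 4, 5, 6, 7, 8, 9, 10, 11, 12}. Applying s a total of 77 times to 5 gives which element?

8

5 lies in the 10-cycle (1 12 8 10 7 5 11 3 4 6).
Powers repeat with period 10 on this cycle, and 77 mod 10 = 7, so s^77(5) = s^7(5).
Stepping 7 places around the cycle: 5 → 11 → 3 → 4 → 6 → 1 → 12 → 8.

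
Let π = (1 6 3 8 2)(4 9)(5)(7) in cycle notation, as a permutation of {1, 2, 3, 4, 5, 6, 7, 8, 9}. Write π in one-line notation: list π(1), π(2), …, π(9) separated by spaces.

Each element maps to the next entry in its cycle (wrapping to the front): 1→6, 2→1, 3→8, 4→9, 5→5, 6→3, 7→7, 8→2, 9→4.
So the one-line form is 6 1 8 9 5 3 7 2 4.

6 1 8 9 5 3 7 2 4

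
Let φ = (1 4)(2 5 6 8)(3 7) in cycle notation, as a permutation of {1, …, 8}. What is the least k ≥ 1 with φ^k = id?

The disjoint cycles have lengths 4, 2, 2.
Since disjoint cycles commute, ord(φ) = lcm(4, 2, 2) = 4.

4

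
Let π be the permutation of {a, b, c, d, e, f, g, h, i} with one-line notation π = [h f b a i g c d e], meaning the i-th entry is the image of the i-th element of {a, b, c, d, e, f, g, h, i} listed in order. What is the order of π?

12

Writing π as disjoint cycles, the cycle lengths are 4, 3, 2.
The order of π is the least common multiple of its cycle lengths: lcm(4, 3, 2) = 12.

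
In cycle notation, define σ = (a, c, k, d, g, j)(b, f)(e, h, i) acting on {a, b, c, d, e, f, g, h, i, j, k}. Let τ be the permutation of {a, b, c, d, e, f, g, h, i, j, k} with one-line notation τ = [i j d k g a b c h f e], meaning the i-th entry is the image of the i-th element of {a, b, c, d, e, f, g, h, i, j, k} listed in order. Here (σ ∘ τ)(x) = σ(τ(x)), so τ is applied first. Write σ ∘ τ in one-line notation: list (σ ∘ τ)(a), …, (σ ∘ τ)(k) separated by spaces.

(σ ∘ τ)(x) = σ(τ(x)). Computing each image: σ(τ(a)) = σ(i) = e, σ(τ(b)) = σ(j) = a, σ(τ(c)) = σ(d) = g, σ(τ(d)) = σ(k) = d, σ(τ(e)) = σ(g) = j, σ(τ(f)) = σ(a) = c, σ(τ(g)) = σ(b) = f, σ(τ(h)) = σ(c) = k, σ(τ(i)) = σ(h) = i, σ(τ(j)) = σ(f) = b, σ(τ(k)) = σ(e) = h.
Hence σ ∘ τ = [e a g d j c f k i b h].

e a g d j c f k i b h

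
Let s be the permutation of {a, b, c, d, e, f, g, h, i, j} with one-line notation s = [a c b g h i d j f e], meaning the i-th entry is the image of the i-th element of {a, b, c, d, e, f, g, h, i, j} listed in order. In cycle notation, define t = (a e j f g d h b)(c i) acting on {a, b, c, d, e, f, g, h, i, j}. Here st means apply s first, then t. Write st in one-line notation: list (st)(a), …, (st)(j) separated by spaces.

e i a d b c h f g j

Chase each element through s then t: a → a → e; b → c → i; c → b → a; d → g → d; e → h → b; f → i → c; g → d → h; h → j → f; i → f → g; j → e → j.
So st in one-line form is e i a d b c h f g j.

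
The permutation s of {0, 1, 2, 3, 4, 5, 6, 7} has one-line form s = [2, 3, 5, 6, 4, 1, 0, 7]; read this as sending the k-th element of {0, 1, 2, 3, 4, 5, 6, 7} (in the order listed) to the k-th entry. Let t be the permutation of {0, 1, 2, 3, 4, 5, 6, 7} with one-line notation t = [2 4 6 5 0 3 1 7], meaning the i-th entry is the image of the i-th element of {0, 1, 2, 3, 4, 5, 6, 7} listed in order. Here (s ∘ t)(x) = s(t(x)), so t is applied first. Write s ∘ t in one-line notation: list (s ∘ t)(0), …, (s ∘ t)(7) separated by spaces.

5 4 0 1 2 6 3 7

(s ∘ t)(x) = s(t(x)). Computing each image: s(t(0)) = s(2) = 5, s(t(1)) = s(4) = 4, s(t(2)) = s(6) = 0, s(t(3)) = s(5) = 1, s(t(4)) = s(0) = 2, s(t(5)) = s(3) = 6, s(t(6)) = s(1) = 3, s(t(7)) = s(7) = 7.
Hence s ∘ t = [5 4 0 1 2 6 3 7].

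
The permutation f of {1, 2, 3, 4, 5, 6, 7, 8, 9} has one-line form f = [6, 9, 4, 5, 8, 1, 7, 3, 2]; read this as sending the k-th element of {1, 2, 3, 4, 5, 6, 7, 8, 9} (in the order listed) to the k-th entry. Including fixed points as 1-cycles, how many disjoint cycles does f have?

The cycle decomposition is (1, 6)(2, 9)(3, 4, 5, 8)(7), which has 4 cycles (counting 1-cycles).

4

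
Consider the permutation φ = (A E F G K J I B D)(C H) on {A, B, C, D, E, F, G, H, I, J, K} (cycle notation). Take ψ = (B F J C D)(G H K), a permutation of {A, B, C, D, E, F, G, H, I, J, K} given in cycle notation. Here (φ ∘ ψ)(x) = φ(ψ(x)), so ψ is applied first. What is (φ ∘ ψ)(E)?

F

First apply ψ: ψ(E) = E, then φ(E) = F. Thus (φ ∘ ψ)(E) = F.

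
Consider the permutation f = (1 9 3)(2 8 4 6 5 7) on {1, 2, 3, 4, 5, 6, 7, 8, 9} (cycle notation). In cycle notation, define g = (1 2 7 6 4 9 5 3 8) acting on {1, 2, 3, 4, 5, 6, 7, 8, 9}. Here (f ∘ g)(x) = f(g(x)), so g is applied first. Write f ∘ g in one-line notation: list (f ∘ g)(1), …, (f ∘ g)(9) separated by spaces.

For each element, apply g then f: 1 → 2 → 8; 2 → 7 → 2; 3 → 8 → 4; 4 → 9 → 3; 5 → 3 → 1; 6 → 4 → 6; 7 → 6 → 5; 8 → 1 → 9; 9 → 5 → 7.
Collecting the images, f ∘ g = [8 2 4 3 1 6 5 9 7].

8 2 4 3 1 6 5 9 7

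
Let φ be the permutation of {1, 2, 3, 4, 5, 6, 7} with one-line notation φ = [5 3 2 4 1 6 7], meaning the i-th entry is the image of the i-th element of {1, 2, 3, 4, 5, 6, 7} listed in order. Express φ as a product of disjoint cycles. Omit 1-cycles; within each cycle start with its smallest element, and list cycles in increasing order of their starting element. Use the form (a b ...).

Start at 1 and follow images: 1 → 5 → 1, giving the cycle (1 5).
Continuing from each remaining unvisited element yields (1 5)(2 3).

(1 5)(2 3)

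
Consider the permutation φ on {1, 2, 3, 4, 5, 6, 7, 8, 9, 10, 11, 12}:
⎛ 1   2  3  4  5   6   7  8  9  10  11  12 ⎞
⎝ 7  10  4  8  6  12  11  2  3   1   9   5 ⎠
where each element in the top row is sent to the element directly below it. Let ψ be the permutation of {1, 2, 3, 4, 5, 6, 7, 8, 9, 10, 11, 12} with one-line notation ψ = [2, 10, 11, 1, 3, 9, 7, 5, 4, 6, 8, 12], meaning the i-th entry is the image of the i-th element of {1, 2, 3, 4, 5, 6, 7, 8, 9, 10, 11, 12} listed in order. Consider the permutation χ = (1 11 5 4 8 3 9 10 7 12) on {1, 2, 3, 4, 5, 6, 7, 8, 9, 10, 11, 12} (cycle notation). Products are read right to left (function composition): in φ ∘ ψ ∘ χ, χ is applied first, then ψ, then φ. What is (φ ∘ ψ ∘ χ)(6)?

3

Chase 6: χ(6) = 6; ψ(6) = 9; φ(9) = 3. Hence (φ ∘ ψ ∘ χ)(6) = 3.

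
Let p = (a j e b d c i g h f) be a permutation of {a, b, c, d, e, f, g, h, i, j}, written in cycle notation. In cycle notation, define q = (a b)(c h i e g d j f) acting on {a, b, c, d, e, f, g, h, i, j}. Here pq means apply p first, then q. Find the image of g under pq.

(pq)(g) = q(p(g)). p(g) = h, then q(h) = i. So (pq)(g) = i.

i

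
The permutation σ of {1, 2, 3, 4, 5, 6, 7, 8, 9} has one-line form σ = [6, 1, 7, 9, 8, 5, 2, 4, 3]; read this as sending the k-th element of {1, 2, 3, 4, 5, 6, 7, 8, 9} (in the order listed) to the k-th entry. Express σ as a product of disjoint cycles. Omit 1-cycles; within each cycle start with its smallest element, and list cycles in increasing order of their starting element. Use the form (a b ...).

Iterating σ from 1 gives 1 → 6 → 5 → 8 → 4 → 9 → 3 → 7 → 2 → 1; that is the 9-cycle (1 6 5 8 4 9 3 7 2).
Continuing from each remaining unvisited element yields (1 6 5 8 4 9 3 7 2).

(1 6 5 8 4 9 3 7 2)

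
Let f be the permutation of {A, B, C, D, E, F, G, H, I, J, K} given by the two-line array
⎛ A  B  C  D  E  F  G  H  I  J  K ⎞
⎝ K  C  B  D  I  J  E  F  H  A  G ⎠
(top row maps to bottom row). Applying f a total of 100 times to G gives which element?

Tracing G → E → … returns to G after 8 steps, so G lies in an 8-cycle (A K G E I H F J).
Since the cycle has length 8, f^100 acts on it the same as f^4 (100 mod 8 = 4).
Stepping 4 places around the cycle: G → E → I → H → F.

F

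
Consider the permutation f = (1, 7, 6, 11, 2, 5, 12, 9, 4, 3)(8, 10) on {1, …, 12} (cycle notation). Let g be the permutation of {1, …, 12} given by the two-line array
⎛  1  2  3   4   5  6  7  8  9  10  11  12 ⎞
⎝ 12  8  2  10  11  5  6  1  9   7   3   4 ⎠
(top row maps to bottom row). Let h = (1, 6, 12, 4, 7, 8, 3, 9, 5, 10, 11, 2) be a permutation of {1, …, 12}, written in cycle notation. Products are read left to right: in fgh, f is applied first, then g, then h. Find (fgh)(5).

7

(fgh)(5) = h(g(f(5))). f(5) = 12, then g(12) = 4, then h(4) = 7, so the result is 7.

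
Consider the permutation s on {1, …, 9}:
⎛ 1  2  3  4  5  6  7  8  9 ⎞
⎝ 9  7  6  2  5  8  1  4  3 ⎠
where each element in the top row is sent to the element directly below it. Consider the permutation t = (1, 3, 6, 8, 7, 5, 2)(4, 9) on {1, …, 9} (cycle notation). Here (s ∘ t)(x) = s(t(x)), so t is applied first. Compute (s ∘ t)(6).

First apply t: t(6) = 8, then s(8) = 4. Thus (s ∘ t)(6) = 4.

4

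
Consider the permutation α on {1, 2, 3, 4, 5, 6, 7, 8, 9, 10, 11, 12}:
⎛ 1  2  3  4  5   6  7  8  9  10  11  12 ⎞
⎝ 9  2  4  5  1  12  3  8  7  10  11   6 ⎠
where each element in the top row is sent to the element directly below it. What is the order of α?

6

Decomposing into disjoint cycles gives cycle lengths 6, 2, 1, 1, 1, 1.
The order is lcm(6, 2) = 6.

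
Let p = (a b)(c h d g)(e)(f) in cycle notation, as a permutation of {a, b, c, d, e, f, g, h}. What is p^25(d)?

d lies in the 4-cycle (c h d g).
Powers repeat with period 4 on this cycle, and 25 mod 4 = 1, so p^25(d) = p^1(d).
Advancing 1 step from d: d → g.

g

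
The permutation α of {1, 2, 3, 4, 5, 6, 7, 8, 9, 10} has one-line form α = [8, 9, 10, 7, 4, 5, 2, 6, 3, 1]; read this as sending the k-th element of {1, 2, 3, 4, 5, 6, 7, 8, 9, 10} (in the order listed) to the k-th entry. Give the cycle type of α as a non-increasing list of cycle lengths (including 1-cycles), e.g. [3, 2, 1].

The disjoint cycles are (1 8 6 5 4 7 2 9 3 10), with lengths 10 in non-increasing order.

[10]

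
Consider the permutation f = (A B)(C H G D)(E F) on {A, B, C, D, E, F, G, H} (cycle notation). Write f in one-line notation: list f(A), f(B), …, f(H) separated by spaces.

Image by image: A↦B, B↦A, C↦H, D↦C, E↦F, F↦E, G↦D, H↦G.
So the one-line form is B A H C F E D G.

B A H C F E D G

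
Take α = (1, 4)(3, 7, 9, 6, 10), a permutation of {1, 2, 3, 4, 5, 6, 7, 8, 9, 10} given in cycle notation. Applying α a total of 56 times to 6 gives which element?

6 lies in the 5-cycle (3, 7, 9, 6, 10).
Powers repeat with period 5 on this cycle, and 56 mod 5 = 1, so α^56(6) = α^1(6).
Advancing 1 step from 6: 6 → 10.

10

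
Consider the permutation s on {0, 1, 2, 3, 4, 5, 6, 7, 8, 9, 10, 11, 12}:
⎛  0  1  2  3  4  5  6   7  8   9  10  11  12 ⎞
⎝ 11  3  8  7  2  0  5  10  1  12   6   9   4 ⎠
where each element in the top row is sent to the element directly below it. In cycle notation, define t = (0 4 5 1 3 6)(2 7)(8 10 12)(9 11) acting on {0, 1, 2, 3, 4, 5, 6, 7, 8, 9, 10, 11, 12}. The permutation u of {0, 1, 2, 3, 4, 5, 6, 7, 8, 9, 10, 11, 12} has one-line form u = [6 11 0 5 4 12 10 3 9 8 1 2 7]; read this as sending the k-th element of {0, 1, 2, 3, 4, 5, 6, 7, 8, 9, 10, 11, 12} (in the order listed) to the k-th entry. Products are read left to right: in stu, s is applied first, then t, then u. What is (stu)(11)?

Chase 11: s(11) = 9; t(9) = 11; u(11) = 2. Hence (stu)(11) = 2.

2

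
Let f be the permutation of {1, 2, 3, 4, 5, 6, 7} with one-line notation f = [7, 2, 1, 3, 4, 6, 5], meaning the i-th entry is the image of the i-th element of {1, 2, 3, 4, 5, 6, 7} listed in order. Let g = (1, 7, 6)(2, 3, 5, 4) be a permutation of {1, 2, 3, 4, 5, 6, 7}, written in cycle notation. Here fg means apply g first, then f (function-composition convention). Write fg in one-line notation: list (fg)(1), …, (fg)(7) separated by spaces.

(fg)(x) = f(g(x)). Computing each image: f(g(1)) = f(7) = 5, f(g(2)) = f(3) = 1, f(g(3)) = f(5) = 4, f(g(4)) = f(2) = 2, f(g(5)) = f(4) = 3, f(g(6)) = f(1) = 7, f(g(7)) = f(6) = 6.
Hence fg = [5 1 4 2 3 7 6].

5 1 4 2 3 7 6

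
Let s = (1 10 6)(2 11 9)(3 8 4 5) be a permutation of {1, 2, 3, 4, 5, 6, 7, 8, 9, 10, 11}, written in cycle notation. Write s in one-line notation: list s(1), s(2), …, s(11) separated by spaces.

10 11 8 5 3 1 7 4 2 6 9

Reading each image from the cycles: 1→10, 2→11, 3→8, 4→5, 5→3, 6→1, 7→7, 8→4, 9→2, 10→6, 11→9.
Listing these in domain order gives 10 11 8 5 3 1 7 4 2 6 9.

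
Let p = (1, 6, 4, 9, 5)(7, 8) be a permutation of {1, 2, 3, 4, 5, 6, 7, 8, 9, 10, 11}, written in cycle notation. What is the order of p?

The disjoint cycles have lengths 5, 2, 1, 1, 1, 1.
The order of p is the least common multiple of its cycle lengths: lcm(5, 2) = 10.

10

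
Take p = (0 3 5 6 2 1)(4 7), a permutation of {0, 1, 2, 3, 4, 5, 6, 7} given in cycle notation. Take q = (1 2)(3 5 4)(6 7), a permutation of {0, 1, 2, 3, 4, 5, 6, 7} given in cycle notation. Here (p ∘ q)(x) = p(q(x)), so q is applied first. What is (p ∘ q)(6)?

First apply q: q(6) = 7, then p(7) = 4. Thus (p ∘ q)(6) = 4.

4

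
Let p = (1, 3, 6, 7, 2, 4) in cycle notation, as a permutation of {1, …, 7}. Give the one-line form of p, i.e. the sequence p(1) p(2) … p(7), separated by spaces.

3 4 6 1 5 7 2

Each element maps to the next entry in its cycle (wrapping to the front): 1↦3, 2↦4, 3↦6, 4↦1, 5↦5, 6↦7, 7↦2.
So the one-line form is 3 4 6 1 5 7 2.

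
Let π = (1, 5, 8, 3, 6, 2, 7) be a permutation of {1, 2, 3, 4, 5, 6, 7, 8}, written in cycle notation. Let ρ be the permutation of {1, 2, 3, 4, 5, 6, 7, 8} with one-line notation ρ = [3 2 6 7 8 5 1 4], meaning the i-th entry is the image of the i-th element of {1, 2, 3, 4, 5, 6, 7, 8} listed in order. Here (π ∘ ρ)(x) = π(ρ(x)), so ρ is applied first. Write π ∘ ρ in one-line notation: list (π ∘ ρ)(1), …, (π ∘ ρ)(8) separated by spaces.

6 7 2 1 3 8 5 4

(π ∘ ρ)(x) = π(ρ(x)). Computing each image: π(ρ(1)) = π(3) = 6, π(ρ(2)) = π(2) = 7, π(ρ(3)) = π(6) = 2, π(ρ(4)) = π(7) = 1, π(ρ(5)) = π(8) = 3, π(ρ(6)) = π(5) = 8, π(ρ(7)) = π(1) = 5, π(ρ(8)) = π(4) = 4.
Hence π ∘ ρ = [6 7 2 1 3 8 5 4].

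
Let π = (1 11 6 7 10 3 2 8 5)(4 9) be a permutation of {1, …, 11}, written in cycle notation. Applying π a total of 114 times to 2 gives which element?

7

2 lies in the 9-cycle (1 11 6 7 10 3 2 8 5).
On a 9-cycle, π^9 is the identity, so π^114 = π^6 there (114 ≡ 6 mod 9).
Stepping 6 places around the cycle: 2 → 8 → 5 → 1 → 11 → 6 → 7.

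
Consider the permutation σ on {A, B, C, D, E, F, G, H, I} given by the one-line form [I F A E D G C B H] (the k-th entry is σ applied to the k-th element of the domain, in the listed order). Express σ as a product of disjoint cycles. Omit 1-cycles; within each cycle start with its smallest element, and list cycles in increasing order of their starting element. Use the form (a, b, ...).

(A, I, H, B, F, G, C)(D, E)

From A: A → I → H → B → F → G → C → A, closing the cycle (A, I, H, B, F, G, C).
Repeating from the next unused element and collecting all non-trivial cycles gives (A, I, H, B, F, G, C)(D, E).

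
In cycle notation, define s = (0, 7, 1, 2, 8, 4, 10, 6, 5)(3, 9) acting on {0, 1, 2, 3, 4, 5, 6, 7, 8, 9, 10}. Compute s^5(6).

2

6 lies in the 9-cycle (0, 7, 1, 2, 8, 4, 10, 6, 5).
Stepping 5 places around the cycle: 6 → 5 → 0 → 7 → 1 → 2.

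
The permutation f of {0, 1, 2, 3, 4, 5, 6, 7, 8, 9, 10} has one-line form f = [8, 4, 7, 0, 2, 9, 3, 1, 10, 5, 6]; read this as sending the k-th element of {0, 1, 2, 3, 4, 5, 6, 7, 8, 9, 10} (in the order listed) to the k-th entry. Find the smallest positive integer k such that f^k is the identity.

The disjoint-cycle form of f has cycle lengths 5, 4, 2.
The order is lcm(5, 4, 2) = 20.

20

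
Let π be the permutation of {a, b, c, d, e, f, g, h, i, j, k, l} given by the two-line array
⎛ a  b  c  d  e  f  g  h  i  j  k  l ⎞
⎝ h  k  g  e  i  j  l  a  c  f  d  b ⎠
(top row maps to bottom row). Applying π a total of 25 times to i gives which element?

Tracing i → c → … returns to i after 8 steps, so i lies in an 8-cycle (b k d e i c g l).
On an 8-cycle, π^8 is the identity, so π^25 = π^1 there (25 ≡ 1 mod 8).
Stepping 1 place around the cycle: i → c.

c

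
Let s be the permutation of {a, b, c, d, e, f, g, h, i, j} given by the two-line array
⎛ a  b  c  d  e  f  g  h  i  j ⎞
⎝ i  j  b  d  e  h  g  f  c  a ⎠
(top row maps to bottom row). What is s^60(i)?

Tracing i → c → … returns to i after 5 steps, so i lies in a 5-cycle (a, i, c, b, j).
Since the cycle has length 5, s^60 acts on it the same as s^0 (60 mod 5 = 0).
So s^60(i) = i.

i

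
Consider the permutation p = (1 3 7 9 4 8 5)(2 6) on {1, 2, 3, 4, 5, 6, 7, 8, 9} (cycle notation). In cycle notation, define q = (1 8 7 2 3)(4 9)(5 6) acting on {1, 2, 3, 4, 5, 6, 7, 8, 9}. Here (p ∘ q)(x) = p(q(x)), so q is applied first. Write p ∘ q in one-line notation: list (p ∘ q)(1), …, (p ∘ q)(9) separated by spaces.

Chase each element through q then p: 1 → 8 → 5; 2 → 3 → 7; 3 → 1 → 3; 4 → 9 → 4; 5 → 6 → 2; 6 → 5 → 1; 7 → 2 → 6; 8 → 7 → 9; 9 → 4 → 8.
Collecting the images, p ∘ q = [5 7 3 4 2 1 6 9 8].

5 7 3 4 2 1 6 9 8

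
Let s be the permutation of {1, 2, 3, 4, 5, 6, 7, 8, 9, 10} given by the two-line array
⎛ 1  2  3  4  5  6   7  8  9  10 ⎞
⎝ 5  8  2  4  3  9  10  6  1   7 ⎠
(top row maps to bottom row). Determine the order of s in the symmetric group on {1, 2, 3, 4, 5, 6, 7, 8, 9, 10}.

14

Writing s as disjoint cycles, the cycle lengths are 7, 2, 1.
The order of s is the least common multiple of its cycle lengths: lcm(7, 2) = 14.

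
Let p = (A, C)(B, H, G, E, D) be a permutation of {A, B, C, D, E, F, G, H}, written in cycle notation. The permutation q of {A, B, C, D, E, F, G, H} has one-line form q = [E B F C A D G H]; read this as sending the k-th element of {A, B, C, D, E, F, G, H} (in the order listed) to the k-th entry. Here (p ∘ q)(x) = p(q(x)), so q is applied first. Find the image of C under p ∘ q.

q(C) = F, then p(F) = F; composing gives (p ∘ q)(C) = F.

F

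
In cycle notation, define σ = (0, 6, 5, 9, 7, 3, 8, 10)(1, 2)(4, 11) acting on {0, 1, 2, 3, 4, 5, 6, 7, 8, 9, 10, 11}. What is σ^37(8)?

8 lies in the 8-cycle (0, 6, 5, 9, 7, 3, 8, 10).
Since the cycle has length 8, σ^37 acts on it the same as σ^5 (37 mod 8 = 5).
Stepping 5 places around the cycle: 8 → 10 → 0 → 6 → 5 → 9.

9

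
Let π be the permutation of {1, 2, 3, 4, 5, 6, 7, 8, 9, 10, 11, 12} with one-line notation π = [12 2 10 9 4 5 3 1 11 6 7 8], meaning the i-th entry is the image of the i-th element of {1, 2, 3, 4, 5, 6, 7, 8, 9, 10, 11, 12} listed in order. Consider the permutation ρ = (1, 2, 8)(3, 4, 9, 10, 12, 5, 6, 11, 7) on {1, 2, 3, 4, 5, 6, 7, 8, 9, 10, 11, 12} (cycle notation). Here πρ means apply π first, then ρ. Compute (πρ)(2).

First apply π: π(2) = 2, then ρ(2) = 8. Thus (πρ)(2) = 8.

8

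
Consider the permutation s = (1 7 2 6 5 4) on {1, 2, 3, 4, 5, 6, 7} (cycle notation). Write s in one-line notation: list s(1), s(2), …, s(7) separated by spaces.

Each element maps to the next entry in its cycle (wrapping to the front): 1↦7, 2↦6, 3↦3, 4↦1, 5↦4, 6↦5, 7↦2.
Listing these in domain order gives 7 6 3 1 4 5 2.

7 6 3 1 4 5 2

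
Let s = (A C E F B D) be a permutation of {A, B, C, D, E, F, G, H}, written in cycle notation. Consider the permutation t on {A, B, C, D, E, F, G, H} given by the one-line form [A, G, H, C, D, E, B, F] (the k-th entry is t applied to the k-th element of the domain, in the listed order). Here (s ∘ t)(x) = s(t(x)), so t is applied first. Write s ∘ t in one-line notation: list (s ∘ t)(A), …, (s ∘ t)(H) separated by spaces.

C G H E A F D B

For each element, apply t then s: A → A → C; B → G → G; C → H → H; D → C → E; E → D → A; F → E → F; G → B → D; H → F → B.
So s ∘ t in one-line form is C G H E A F D B.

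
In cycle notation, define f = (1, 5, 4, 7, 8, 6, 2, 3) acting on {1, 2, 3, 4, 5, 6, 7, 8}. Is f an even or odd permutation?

odd

The cycle lengths are 8.
A cycle of length ℓ contributes ℓ−1 transpositions, so f is a product of 7 transpositions — odd.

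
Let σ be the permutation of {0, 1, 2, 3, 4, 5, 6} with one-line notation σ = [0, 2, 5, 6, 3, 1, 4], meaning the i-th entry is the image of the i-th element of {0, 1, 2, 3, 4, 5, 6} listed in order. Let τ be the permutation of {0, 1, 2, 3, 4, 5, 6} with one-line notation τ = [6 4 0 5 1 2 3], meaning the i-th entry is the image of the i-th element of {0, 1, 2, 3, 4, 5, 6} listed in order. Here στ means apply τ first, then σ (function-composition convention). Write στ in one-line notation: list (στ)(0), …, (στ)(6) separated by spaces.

For each element, apply τ then σ: 0 → 6 → 4; 1 → 4 → 3; 2 → 0 → 0; 3 → 5 → 1; 4 → 1 → 2; 5 → 2 → 5; 6 → 3 → 6.
So στ in one-line form is 4 3 0 1 2 5 6.

4 3 0 1 2 5 6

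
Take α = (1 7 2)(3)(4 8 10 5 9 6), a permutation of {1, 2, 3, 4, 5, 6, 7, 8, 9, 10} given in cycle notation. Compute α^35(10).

10 lies in the 6-cycle (4 8 10 5 9 6).
Since the cycle has length 6, α^35 acts on it the same as α^5 (35 mod 6 = 5).
Advancing 5 steps from 10: 10 → 5 → 9 → 6 → 4 → 8.

8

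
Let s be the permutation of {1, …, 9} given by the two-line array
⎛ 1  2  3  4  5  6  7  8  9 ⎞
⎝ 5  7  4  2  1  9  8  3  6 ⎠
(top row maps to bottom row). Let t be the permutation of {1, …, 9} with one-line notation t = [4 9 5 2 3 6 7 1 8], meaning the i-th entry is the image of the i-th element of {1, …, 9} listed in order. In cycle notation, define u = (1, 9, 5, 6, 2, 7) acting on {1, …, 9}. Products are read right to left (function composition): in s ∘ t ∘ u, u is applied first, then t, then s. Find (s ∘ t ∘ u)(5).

9

Chase 5: u(5) = 6; t(6) = 6; s(6) = 9. Hence (s ∘ t ∘ u)(5) = 9.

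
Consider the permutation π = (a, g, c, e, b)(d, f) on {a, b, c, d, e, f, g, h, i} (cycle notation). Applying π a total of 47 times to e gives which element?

a

e lies in the 5-cycle (a, g, c, e, b).
On a 5-cycle, π^5 is the identity, so π^47 = π^2 there (47 ≡ 2 mod 5).
Stepping 2 places around the cycle: e → b → a.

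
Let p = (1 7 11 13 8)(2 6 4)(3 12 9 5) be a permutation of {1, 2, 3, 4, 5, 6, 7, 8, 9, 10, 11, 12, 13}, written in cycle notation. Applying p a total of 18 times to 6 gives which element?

6 lies in the 3-cycle (2 6 4).
Since the cycle has length 3, p^18 acts on it the same as p^0 (18 mod 3 = 0).
So p^18(6) = 6.

6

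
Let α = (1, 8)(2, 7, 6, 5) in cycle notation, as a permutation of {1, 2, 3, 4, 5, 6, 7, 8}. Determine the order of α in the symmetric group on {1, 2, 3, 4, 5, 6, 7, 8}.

4

The disjoint cycles have lengths 4, 2, 1, 1.
Since disjoint cycles commute, ord(α) = lcm(4, 2) = 4.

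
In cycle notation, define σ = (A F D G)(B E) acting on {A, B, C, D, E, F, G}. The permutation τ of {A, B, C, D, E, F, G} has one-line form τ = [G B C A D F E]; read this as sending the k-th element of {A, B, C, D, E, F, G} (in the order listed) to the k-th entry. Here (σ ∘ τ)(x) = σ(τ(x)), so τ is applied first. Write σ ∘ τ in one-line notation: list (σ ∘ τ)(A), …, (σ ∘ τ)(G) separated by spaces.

(σ ∘ τ)(x) = σ(τ(x)). Computing each image: σ(τ(A)) = σ(G) = A, σ(τ(B)) = σ(B) = E, σ(τ(C)) = σ(C) = C, σ(τ(D)) = σ(A) = F, σ(τ(E)) = σ(D) = G, σ(τ(F)) = σ(F) = D, σ(τ(G)) = σ(E) = B.
Hence σ ∘ τ = [A E C F G D B].

A E C F G D B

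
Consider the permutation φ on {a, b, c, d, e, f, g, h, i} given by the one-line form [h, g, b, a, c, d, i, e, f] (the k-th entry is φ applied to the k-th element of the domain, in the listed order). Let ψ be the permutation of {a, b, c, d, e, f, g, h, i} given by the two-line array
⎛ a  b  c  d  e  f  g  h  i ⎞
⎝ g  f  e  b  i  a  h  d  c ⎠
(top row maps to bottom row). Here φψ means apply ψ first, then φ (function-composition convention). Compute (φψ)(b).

d

First apply ψ: ψ(b) = f, then φ(f) = d. Thus (φψ)(b) = d.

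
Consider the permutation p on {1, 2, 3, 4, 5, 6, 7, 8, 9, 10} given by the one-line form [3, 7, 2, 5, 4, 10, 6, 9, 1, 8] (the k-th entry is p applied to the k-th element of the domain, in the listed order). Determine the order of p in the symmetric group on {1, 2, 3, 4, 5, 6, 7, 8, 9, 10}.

The disjoint-cycle form of p has cycle lengths 8, 2.
Since disjoint cycles commute, ord(p) = lcm(8, 2) = 8.

8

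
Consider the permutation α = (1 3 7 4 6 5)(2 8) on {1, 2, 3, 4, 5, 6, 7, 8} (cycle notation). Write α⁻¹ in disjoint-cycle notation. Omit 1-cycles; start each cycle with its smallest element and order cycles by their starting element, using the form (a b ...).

The inverse reverses each cycle.
Reversing each cycle of α and rotating so the smallest element leads gives (1 5 6 4 7 3)(2 8).

(1 5 6 4 7 3)(2 8)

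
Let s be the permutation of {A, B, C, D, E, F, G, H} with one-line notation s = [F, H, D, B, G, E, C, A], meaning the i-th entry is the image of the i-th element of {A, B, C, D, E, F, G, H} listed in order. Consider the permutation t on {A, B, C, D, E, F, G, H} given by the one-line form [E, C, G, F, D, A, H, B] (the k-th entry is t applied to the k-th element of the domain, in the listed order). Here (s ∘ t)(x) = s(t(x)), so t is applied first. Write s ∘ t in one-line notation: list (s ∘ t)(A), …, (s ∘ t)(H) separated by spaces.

G D C E B F A H

For each element, apply t then s: A → E → G; B → C → D; C → G → C; D → F → E; E → D → B; F → A → F; G → H → A; H → B → H.
So s ∘ t in one-line form is G D C E B F A H.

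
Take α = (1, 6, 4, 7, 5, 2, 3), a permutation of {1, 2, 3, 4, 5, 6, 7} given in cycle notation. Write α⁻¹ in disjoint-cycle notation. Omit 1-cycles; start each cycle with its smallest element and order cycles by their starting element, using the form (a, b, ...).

(1, 3, 2, 5, 7, 4, 6)

The inverse reverses each cycle.
After reversing and putting each cycle's least element first, α⁻¹ = (1, 3, 2, 5, 7, 4, 6).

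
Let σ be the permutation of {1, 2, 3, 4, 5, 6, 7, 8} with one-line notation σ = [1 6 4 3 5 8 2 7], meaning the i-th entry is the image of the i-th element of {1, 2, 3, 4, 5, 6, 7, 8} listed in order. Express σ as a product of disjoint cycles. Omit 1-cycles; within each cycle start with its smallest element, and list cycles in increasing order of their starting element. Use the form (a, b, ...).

From 2: 2 → 6 → 8 → 7 → 2, closing the cycle (2, 6, 8, 7).
Continuing from each remaining unvisited element yields (2, 6, 8, 7)(3, 4).

(2, 6, 8, 7)(3, 4)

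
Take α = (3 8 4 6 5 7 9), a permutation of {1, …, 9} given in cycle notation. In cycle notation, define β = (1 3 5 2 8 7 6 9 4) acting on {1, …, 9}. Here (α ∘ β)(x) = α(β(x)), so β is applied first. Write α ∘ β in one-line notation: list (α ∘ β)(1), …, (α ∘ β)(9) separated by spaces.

(α ∘ β)(x) = α(β(x)). Computing each image: α(β(1)) = α(3) = 8, α(β(2)) = α(8) = 4, α(β(3)) = α(5) = 7, α(β(4)) = α(1) = 1, α(β(5)) = α(2) = 2, α(β(6)) = α(9) = 3, α(β(7)) = α(6) = 5, α(β(8)) = α(7) = 9, α(β(9)) = α(4) = 6.
Hence α ∘ β = [8 4 7 1 2 3 5 9 6].

8 4 7 1 2 3 5 9 6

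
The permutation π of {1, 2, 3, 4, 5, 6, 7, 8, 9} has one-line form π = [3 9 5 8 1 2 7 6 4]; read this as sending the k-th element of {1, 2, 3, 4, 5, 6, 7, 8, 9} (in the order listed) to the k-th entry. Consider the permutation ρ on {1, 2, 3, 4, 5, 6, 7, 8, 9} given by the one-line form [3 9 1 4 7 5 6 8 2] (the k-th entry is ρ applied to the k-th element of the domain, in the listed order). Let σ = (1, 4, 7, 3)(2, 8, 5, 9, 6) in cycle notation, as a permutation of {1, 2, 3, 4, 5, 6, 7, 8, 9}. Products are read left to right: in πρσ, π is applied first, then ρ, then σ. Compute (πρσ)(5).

Chase 5: π(5) = 1; ρ(1) = 3; σ(3) = 1. Hence (πρσ)(5) = 1.

1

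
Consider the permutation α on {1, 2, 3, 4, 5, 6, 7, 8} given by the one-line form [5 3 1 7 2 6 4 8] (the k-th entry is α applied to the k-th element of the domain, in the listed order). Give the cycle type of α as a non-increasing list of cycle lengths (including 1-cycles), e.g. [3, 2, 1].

The disjoint cycles are (1, 5, 2, 3)(4, 7)(6)(8), with lengths 4, 2, 1, 1 in non-increasing order.

[4, 2, 1, 1]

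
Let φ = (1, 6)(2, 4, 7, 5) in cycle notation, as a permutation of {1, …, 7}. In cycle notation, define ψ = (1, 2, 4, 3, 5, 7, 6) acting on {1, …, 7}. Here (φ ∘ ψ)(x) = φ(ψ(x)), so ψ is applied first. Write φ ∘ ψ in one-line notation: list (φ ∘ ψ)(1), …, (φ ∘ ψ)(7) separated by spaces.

For each element, apply ψ then φ: 1 → 2 → 4; 2 → 4 → 7; 3 → 5 → 2; 4 → 3 → 3; 5 → 7 → 5; 6 → 1 → 6; 7 → 6 → 1.
So φ ∘ ψ in one-line form is 4 7 2 3 5 6 1.

4 7 2 3 5 6 1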